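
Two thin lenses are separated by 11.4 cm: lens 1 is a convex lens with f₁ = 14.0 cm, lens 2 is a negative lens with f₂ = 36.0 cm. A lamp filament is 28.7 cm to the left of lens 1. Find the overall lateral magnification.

m = -1.71

Lens 1: 1/d_i1 = 1/(14.0) − 1/(28.7) = 0.03659, so d_i1 = 27.33 cm; m₁ = −d_i1/d_o1 = -0.9523.
d_o2 = 11.4 − (27.33) = -15.93 cm (virtual object).
f₂ = −36.0 cm (diverging).
Lens 2: 1/d_i2 = 1/(-36.0) − 1/(-15.93) = 0.03500, so d_i2 = 28.57 cm; m₂ = −d_i2/d_o2 = +1.794.
m = m₁·m₂ = (-0.9523)(+1.794) = -1.71.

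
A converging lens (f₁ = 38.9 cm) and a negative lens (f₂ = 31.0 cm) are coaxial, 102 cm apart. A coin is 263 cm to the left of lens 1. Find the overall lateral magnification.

m = -0.0616

Lens 1: 1/d_i1 = 1/(38.9) − 1/(263) = 0.02190, so d_i1 = 45.65 cm; m₁ = −d_i1/d_o1 = -0.1736.
d_o2 = 102 − (45.65) = 56.35 cm.
f₂ = −31.0 cm (diverging).
Lens 2: 1/d_i2 = 1/(-31.0) − 1/(56.35) = -0.05000, so d_i2 = -20.00 cm; m₂ = −d_i2/d_o2 = +0.3549.
m = m₁·m₂ = (-0.1736)(+0.3549) = -0.0616.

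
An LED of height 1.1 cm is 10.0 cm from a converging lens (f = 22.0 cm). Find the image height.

2.02 cm

1/d_i = 1/f − 1/d_o = 1/(22.00) − 1/(10.0) = -0.05455, so d_i = -18.33 cm.
m = −d_i/d_o = +1.833.
|h_i| = |m|·h_o = 1.833 × 1.1 = 2.02 cm. The image is virtual, upright and enlarged, on the same side as the object.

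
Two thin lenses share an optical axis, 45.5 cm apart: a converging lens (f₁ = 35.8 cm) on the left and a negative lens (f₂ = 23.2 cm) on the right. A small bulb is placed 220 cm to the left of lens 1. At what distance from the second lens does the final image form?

2.45 cm

Lens 1: 1/d_i1 = 1/f₁ − 1/d_o1 = 1/(35.8) − 1/(220) = 0.02339, so d_i1 = 42.76 cm.
The intermediate image is 42.76 cm to the right of lens 1, which is 45.5 − (42.76) = 2.740 cm to the left of lens 2, so d_o2 = +2.740 cm.
Lens 2 is diverging, so f₂ = −23.2 cm.
Lens 2: 1/d_i2 = 1/f₂ − 1/d_o2 = 1/(-23.2) − 1/(2.740) = -0.4081, so d_i2 = -2.45 cm.
The final image is virtual, 2.45 cm to the left of lens 2 (overall magnification ≈ -0.17).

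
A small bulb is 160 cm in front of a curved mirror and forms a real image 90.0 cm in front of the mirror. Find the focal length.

f = 57.6 cm (concave)

Real image ⇒ d_i = +90.0 cm.
1/f = 1/d_o + 1/d_i = 1/(160) + 1/(90.0) = 0.01736, so f = 57.6 cm.
Since f is positive, the curved mirror is concave.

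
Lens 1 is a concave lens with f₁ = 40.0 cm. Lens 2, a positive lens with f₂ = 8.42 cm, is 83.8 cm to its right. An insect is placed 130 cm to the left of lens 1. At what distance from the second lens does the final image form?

9.09 cm

Lens 1 is diverging, so f₁ = −40.0 cm.
Lens 1: 1/d_i1 = 1/f₁ − 1/d_o1 = 1/(-40.0) − 1/(130) = -0.03269, so d_i1 = -30.59 cm.
The intermediate image is 30.59 cm to the left of lens 1 (virtual), which is 83.8 − (-30.59) = 114.4 cm to the left of lens 2, so d_o2 = +114.4 cm.
Lens 2: 1/d_i2 = 1/f₂ − 1/d_o2 = 1/(8.42) − 1/(114.4) = 0.1100, so d_i2 = 9.09 cm.
The final image is real, 9.09 cm to the right of lens 2 (overall magnification ≈ -0.019).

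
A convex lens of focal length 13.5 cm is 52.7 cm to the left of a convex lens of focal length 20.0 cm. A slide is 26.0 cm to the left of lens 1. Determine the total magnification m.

Lens 1: 1/d_i1 = 1/(13.5) − 1/(26.0) = 0.03561, so d_i1 = 28.08 cm; m₁ = −d_i1/d_o1 = -1.080.
d_o2 = 52.7 − (28.08) = 24.62 cm.
Lens 2: 1/d_i2 = 1/(20.0) − 1/(24.62) = 0.009383, so d_i2 = 106.6 cm; m₂ = −d_i2/d_o2 = -4.329.
m = m₁·m₂ = (-1.080)(-4.329) = +4.68.

m = +4.68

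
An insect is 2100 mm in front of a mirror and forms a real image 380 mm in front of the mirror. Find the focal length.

f = 322 mm (concave)

Real image ⇒ d_i = +380 mm.
1/f = 1/d_o + 1/d_i = 1/(2100) + 1/(380) = 0.003108, so f = 322 mm.
Since f is positive, the mirror is concave.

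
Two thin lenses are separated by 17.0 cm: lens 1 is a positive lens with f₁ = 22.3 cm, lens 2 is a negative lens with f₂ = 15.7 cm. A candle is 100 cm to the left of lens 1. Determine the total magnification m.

Lens 1: 1/d_i1 = 1/(22.3) − 1/(100) = 0.03484, so d_i1 = 28.70 cm; m₁ = −d_i1/d_o1 = -0.2870.
d_o2 = 17.0 − (28.70) = -11.70 cm (virtual object).
f₂ = −15.7 cm (diverging).
Lens 2: 1/d_i2 = 1/(-15.7) − 1/(-11.70) = 0.02178, so d_i2 = 45.92 cm; m₂ = −d_i2/d_o2 = +3.925.
m = m₁·m₂ = (-0.2870)(+3.925) = -1.13.

m = -1.13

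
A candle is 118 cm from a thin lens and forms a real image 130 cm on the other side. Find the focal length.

f = 61.9 cm (converging)

Real image ⇒ d_i = +130 cm.
1/f = 1/d_o + 1/d_i = 1/(118) + 1/(130) = 0.01617, so f = 61.9 cm.
Since f is positive, the thin lens is converging.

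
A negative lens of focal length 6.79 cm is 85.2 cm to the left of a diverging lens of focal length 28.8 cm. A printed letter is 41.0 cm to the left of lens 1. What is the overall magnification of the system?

f₁ = −6.79 cm (diverging).
Lens 1: 1/d_i1 = 1/(-6.79) − 1/(41.0) = -0.1717, so d_i1 = -5.825 cm; m₁ = −d_i1/d_o1 = +0.1421.
d_o2 = 85.2 − (-5.825) = 91.03 cm.
f₂ = −28.8 cm (diverging).
Lens 2: 1/d_i2 = 1/(-28.8) − 1/(91.03) = -0.04571, so d_i2 = -21.88 cm; m₂ = −d_i2/d_o2 = +0.2403.
m = m₁·m₂ = (+0.1421)(+0.2403) = +0.0341.

m = +0.0341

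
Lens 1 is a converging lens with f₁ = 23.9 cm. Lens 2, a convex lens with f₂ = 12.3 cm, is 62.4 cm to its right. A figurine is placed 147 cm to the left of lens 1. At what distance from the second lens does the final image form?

19.3 cm

Lens 1: 1/d_i1 = 1/f₁ − 1/d_o1 = 1/(23.9) − 1/(147) = 0.03504, so d_i1 = 28.54 cm.
The intermediate image is 28.54 cm to the right of lens 1, which is 62.4 − (28.54) = 33.86 cm to the left of lens 2, so d_o2 = +33.86 cm.
Lens 2: 1/d_i2 = 1/f₂ − 1/d_o2 = 1/(12.3) − 1/(33.86) = 0.05177, so d_i2 = 19.3 cm.
The final image is real, 19.3 cm to the right of lens 2 (overall magnification ≈ 0.11).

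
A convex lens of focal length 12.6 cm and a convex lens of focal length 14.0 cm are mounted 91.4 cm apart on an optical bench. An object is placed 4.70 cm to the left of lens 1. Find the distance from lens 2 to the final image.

16.3 cm

Lens 1: 1/d_i1 = 1/f₁ − 1/d_o1 = 1/(12.6) − 1/(4.70) = -0.1334, so d_i1 = -7.496 cm.
The intermediate image is 7.496 cm to the left of lens 1 (virtual), which is 91.4 − (-7.496) = 98.90 cm to the left of lens 2, so d_o2 = +98.90 cm.
Lens 2: 1/d_i2 = 1/f₂ − 1/d_o2 = 1/(14.0) − 1/(98.90) = 0.06132, so d_i2 = 16.3 cm.
The final image is real, 16.3 cm to the right of lens 2 (overall magnification ≈ -0.26).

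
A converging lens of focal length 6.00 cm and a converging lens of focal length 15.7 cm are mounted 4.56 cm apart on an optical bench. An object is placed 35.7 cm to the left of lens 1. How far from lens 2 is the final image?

Lens 1: 1/d_i1 = 1/f₁ − 1/d_o1 = 1/(6.00) − 1/(35.7) = 0.1387, so d_i1 = 7.212 cm.
The intermediate image is 7.212 cm to the right of lens 1, which lies 2.652 cm to the right of lens 2 — a virtual object — so d_o2 = −2.652 cm.
Lens 2: 1/d_i2 = 1/f₂ − 1/d_o2 = 1/(15.7) − 1/(-2.652) = 0.4408, so d_i2 = 2.27 cm.
The final image is real, 2.27 cm to the right of lens 2 (overall magnification ≈ -0.17).

2.27 cm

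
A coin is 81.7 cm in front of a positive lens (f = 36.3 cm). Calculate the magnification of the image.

m = -0.800

1/d_i = 1/f − 1/d_o = 1/(36.30) − 1/(81.7) = 0.01531, so d_i = 65.32 cm.
m = −d_i/d_o = −(65.32)/(81.7) = -0.800.
The image is real, inverted and reduced, on the far side of the lens.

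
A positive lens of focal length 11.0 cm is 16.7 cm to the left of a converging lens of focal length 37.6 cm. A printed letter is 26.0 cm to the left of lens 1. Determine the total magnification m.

Lens 1: 1/d_i1 = 1/(11.0) − 1/(26.0) = 0.05245, so d_i1 = 19.07 cm; m₁ = −d_i1/d_o1 = -0.7335.
d_o2 = 16.7 − (19.07) = -2.370 cm (virtual object).
Lens 2: 1/d_i2 = 1/(37.6) − 1/(-2.370) = 0.4485, so d_i2 = 2.229 cm; m₂ = −d_i2/d_o2 = +0.9407.
m = m₁·m₂ = (-0.7335)(+0.9407) = -0.690.

m = -0.690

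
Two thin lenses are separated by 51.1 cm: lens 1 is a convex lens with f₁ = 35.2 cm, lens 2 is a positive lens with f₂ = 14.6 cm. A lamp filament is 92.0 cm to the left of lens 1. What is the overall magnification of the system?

Lens 1: 1/d_i1 = 1/(35.2) − 1/(92.0) = 0.01754, so d_i1 = 57.01 cm; m₁ = −d_i1/d_o1 = -0.6197.
d_o2 = 51.1 − (57.01) = -5.910 cm (virtual object).
Lens 2: 1/d_i2 = 1/(14.6) − 1/(-5.910) = 0.2377, so d_i2 = 4.207 cm; m₂ = −d_i2/d_o2 = +0.7118.
m = m₁·m₂ = (-0.6197)(+0.7118) = -0.441.

m = -0.441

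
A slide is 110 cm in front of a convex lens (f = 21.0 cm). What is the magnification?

m = -0.236

1/d_i = 1/f − 1/d_o = 1/(21.00) − 1/(110) = 0.03853, so d_i = 25.96 cm.
m = −d_i/d_o = −(25.96)/(110) = -0.236.
The image is real, inverted and reduced, on the far side of the lens.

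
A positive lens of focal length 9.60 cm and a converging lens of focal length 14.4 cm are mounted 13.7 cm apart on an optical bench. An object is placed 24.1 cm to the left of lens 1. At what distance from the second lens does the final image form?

Lens 1: 1/d_i1 = 1/f₁ − 1/d_o1 = 1/(9.60) − 1/(24.1) = 0.06267, so d_i1 = 15.96 cm.
The intermediate image is 15.96 cm to the right of lens 1, which lies 2.260 cm to the right of lens 2 — a virtual object — so d_o2 = −2.260 cm.
Lens 2: 1/d_i2 = 1/f₂ − 1/d_o2 = 1/(14.4) − 1/(-2.260) = 0.5119, so d_i2 = 1.95 cm.
The final image is real, 1.95 cm to the right of lens 2 (overall magnification ≈ -0.57).

1.95 cm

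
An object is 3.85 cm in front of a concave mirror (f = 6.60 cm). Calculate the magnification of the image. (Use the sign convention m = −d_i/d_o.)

m = +2.40

1/d_i = 1/f − 1/d_o = 1/(6.600) − 1/(3.85) = -0.1082, so d_i = -9.240 cm.
m = −d_i/d_o = −(-9.240)/(3.85) = +2.40.
The image is virtual, upright and enlarged, behind the mirror.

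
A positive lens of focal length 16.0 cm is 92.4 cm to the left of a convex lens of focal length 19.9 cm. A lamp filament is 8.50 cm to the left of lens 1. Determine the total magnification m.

m = -0.468

Lens 1: 1/d_i1 = 1/(16.0) − 1/(8.50) = -0.05515, so d_i1 = -18.13 cm; m₁ = −d_i1/d_o1 = +2.133.
d_o2 = 92.4 − (-18.13) = 110.5 cm.
Lens 2: 1/d_i2 = 1/(19.9) − 1/(110.5) = 0.04120, so d_i2 = 24.27 cm; m₂ = −d_i2/d_o2 = -0.2196.
m = m₁·m₂ = (+2.133)(-0.2196) = -0.468.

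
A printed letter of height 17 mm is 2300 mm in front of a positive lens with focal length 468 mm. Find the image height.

4.34 mm

1/d_i = 1/f − 1/d_o = 1/(468.0) − 1/(2300) = 0.001702, so d_i = 587.6 mm.
m = −d_i/d_o = -0.2555.
|h_i| = |m|·h_o = 0.2555 × 17 = 4.34 mm. The image is real, inverted and reduced, on the far side of the lens.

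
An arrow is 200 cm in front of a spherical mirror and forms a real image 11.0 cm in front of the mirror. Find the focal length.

f = 10.4 cm (concave)

Real image ⇒ d_i = +11.0 cm.
1/f = 1/d_o + 1/d_i = 1/(200) + 1/(11.0) = 0.09591, so f = 10.4 cm.
Since f is positive, the spherical mirror is concave.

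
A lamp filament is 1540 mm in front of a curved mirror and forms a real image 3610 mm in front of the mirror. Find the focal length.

Real image ⇒ d_i = +3610 mm.
1/f = 1/d_o + 1/d_i = 1/(1540) + 1/(3610) = 0.0009264, so f = 1080 mm.
Since f is positive, the curved mirror is concave.

f = 1080 mm (concave)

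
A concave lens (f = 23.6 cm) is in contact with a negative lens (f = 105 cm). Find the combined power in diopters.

P = -5.19 D

P₁ = 1/f₁ = 1/(-0.236 m) = -4.237 D; P₂ = 1/f₂ = 1/(-1.05 m) = -0.9524 D.
For thin lenses in contact, P = P₁ + P₂ = (-4.237) + (-0.9524) = -5.19 D.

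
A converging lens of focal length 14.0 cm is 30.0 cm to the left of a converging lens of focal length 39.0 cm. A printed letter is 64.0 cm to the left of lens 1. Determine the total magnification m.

m = -0.406

Lens 1: 1/d_i1 = 1/(14.0) − 1/(64.0) = 0.05580, so d_i1 = 17.92 cm; m₁ = −d_i1/d_o1 = -0.2800.
d_o2 = 30.0 − (17.92) = 12.08 cm.
Lens 2: 1/d_i2 = 1/(39.0) − 1/(12.08) = -0.05714, so d_i2 = -17.50 cm; m₂ = −d_i2/d_o2 = +1.449.
m = m₁·m₂ = (-0.2800)(+1.449) = -0.406.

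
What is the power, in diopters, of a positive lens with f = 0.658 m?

P = 1/f = 1/(0.658 m) = +1.52 D.

P = +1.52 D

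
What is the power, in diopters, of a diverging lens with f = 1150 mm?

For a diverging lens, f = −1150 mm.
f = -115 cm = -1.15 m.
P = 1/f = 1/(-1.15 m) = -0.870 D.

P = -0.870 D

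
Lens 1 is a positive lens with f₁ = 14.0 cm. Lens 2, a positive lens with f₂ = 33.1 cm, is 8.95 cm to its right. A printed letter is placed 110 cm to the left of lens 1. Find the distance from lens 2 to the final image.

Lens 1: 1/d_i1 = 1/f₁ − 1/d_o1 = 1/(14.0) − 1/(110) = 0.06234, so d_i1 = 16.04 cm.
The intermediate image is 16.04 cm to the right of lens 1, which lies 7.090 cm to the right of lens 2 — a virtual object — so d_o2 = −7.090 cm.
Lens 2: 1/d_i2 = 1/f₂ − 1/d_o2 = 1/(33.1) − 1/(-7.090) = 0.1713, so d_i2 = 5.84 cm.
The final image is real, 5.84 cm to the right of lens 2 (overall magnification ≈ -0.12).

5.84 cm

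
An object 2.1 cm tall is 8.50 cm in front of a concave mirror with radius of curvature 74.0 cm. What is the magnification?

f = R/2 = 74.0/2 = 37.00 cm.
1/d_i = 1/f − 1/d_o = 1/(37.00) − 1/(8.50) = -0.09062, so d_i = -11.04 cm.
m = −d_i/d_o = −(-11.04)/(8.50) = +1.30.
The image is virtual, upright and enlarged, behind the mirror.

m = +1.30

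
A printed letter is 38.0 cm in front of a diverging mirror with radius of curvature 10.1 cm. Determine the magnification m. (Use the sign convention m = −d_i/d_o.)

f = R/2 = 10.1/2 = 5.050 cm; for a diverging mirror, f = -5.050 cm.
1/d_i = 1/f − 1/d_o = 1/(-5.050) − 1/(38.0) = -0.2243, so d_i = -4.458 cm.
m = −d_i/d_o = −(-4.458)/(38.0) = +0.117.
The image is virtual, upright and reduced, behind the mirror.

m = +0.117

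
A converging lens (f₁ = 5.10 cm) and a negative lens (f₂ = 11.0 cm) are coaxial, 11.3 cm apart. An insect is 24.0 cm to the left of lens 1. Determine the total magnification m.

Lens 1: 1/d_i1 = 1/(5.10) − 1/(24.0) = 0.1544, so d_i1 = 6.476 cm; m₁ = −d_i1/d_o1 = -0.2698.
d_o2 = 11.3 − (6.476) = 4.824 cm.
f₂ = −11.0 cm (diverging).
Lens 2: 1/d_i2 = 1/(-11.0) − 1/(4.824) = -0.2982, so d_i2 = -3.353 cm; m₂ = −d_i2/d_o2 = +0.6951.
m = m₁·m₂ = (-0.2698)(+0.6951) = -0.188.

m = -0.188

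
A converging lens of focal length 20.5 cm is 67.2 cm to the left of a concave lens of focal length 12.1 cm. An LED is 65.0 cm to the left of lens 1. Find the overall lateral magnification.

m = -0.113

Lens 1: 1/d_i1 = 1/(20.5) − 1/(65.0) = 0.03340, so d_i1 = 29.94 cm; m₁ = −d_i1/d_o1 = -0.4606.
d_o2 = 67.2 − (29.94) = 37.26 cm.
f₂ = −12.1 cm (diverging).
Lens 2: 1/d_i2 = 1/(-12.1) − 1/(37.26) = -0.1095, so d_i2 = -9.134 cm; m₂ = −d_i2/d_o2 = +0.2451.
m = m₁·m₂ = (-0.4606)(+0.2451) = -0.113.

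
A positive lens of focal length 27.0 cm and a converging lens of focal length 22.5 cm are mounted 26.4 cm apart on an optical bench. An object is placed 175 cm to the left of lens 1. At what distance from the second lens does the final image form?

Lens 1: 1/d_i1 = 1/f₁ − 1/d_o1 = 1/(27.0) − 1/(175) = 0.03132, so d_i1 = 31.93 cm.
The intermediate image is 31.93 cm to the right of lens 1, which lies 5.530 cm to the right of lens 2 — a virtual object — so d_o2 = −5.530 cm.
Lens 2: 1/d_i2 = 1/f₂ − 1/d_o2 = 1/(22.5) − 1/(-5.530) = 0.2253, so d_i2 = 4.44 cm.
The final image is real, 4.44 cm to the right of lens 2 (overall magnification ≈ -0.15).

4.44 cm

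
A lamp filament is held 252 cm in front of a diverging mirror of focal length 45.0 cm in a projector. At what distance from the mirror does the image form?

38.2 cm

For a diverging mirror, f = -45.0 cm.
Mirror equation: 1/v = 1/f − 1/u = 1/(-45.00) − 1/(252) = -0.02222 − 0.003968 = -0.02619, so v = -38.2 cm.
The image is virtual, upright and reduced, behind the mirror.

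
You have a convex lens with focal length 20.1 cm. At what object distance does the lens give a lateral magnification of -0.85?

m = −d_i/d_o ⇒ d_i = −m·d_o.
1/f = 1/d_o + 1/d_i = 1/d_o − 1/(m·d_o) = (1 − 1/m)/d_o, so d_o = f(1 − 1/m) = (20.10)(1 − 1/(-0.85)) = 43.7 cm.

43.7 cm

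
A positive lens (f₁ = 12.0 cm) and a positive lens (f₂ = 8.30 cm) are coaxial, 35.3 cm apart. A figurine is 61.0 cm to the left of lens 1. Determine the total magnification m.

Lens 1: 1/d_i1 = 1/(12.0) − 1/(61.0) = 0.06694, so d_i1 = 14.94 cm; m₁ = −d_i1/d_o1 = -0.2449.
d_o2 = 35.3 − (14.94) = 20.36 cm.
Lens 2: 1/d_i2 = 1/(8.30) − 1/(20.36) = 0.07137, so d_i2 = 14.01 cm; m₂ = −d_i2/d_o2 = -0.6882.
m = m₁·m₂ = (-0.2449)(-0.6882) = +0.169.

m = +0.169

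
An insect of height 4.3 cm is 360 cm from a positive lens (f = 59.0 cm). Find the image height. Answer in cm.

1/d_i = 1/f − 1/d_o = 1/(59.00) − 1/(360) = 0.01417, so d_i = 70.56 cm.
m = −d_i/d_o = -0.1960.
|h_i| = |m|·h_o = 0.1960 × 4.3 = 0.843 cm. The image is real, inverted and reduced, on the far side of the lens.

0.843 cm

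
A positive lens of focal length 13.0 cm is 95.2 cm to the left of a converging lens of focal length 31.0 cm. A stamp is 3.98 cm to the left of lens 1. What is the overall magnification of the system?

m = -0.639

Lens 1: 1/d_i1 = 1/(13.0) − 1/(3.98) = -0.1743, so d_i1 = -5.736 cm; m₁ = −d_i1/d_o1 = +1.441.
d_o2 = 95.2 − (-5.736) = 100.9 cm.
Lens 2: 1/d_i2 = 1/(31.0) − 1/(100.9) = 0.02235, so d_i2 = 44.75 cm; m₂ = −d_i2/d_o2 = -0.4435.
m = m₁·m₂ = (+1.441)(-0.4435) = -0.639.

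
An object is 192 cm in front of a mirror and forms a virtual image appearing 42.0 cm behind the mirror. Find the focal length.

f = -53.8 cm (convex)

Virtual image ⇒ d_i = −42.0 cm.
1/f = 1/d_o + 1/d_i = 1/(192) + 1/(-42.0) = -0.01860, so f = -53.8 cm.
Since f is negative, the mirror is convex.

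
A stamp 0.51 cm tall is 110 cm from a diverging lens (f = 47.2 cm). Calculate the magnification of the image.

For a diverging lens, f = -47.2 cm.
1/d_i = 1/f − 1/d_o = 1/(-47.20) − 1/(110) = -0.03028, so d_i = -33.03 cm.
m = −d_i/d_o = −(-33.03)/(110) = +0.300.
The image is virtual, upright and reduced, on the same side as the object.

m = +0.300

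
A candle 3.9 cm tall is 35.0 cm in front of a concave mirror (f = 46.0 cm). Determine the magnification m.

1/d_i = 1/f − 1/d_o = 1/(46.00) − 1/(35.0) = -0.006832, so d_i = -146.4 cm.
m = −d_i/d_o = −(-146.4)/(35.0) = +4.18.
The image is virtual, upright and enlarged, behind the mirror.

m = +4.18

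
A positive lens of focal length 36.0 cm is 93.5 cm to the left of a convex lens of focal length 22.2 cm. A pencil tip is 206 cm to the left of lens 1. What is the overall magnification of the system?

m = +0.170

Lens 1: 1/d_i1 = 1/(36.0) − 1/(206) = 0.02292, so d_i1 = 43.62 cm; m₁ = −d_i1/d_o1 = -0.2117.
d_o2 = 93.5 − (43.62) = 49.88 cm.
Lens 2: 1/d_i2 = 1/(22.2) − 1/(49.88) = 0.02500, so d_i2 = 40.00 cm; m₂ = −d_i2/d_o2 = -0.8020.
m = m₁·m₂ = (-0.2117)(-0.8020) = +0.170.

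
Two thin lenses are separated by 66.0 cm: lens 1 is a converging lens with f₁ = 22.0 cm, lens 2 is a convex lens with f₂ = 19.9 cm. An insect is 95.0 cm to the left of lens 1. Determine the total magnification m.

Lens 1: 1/d_i1 = 1/(22.0) − 1/(95.0) = 0.03493, so d_i1 = 28.63 cm; m₁ = −d_i1/d_o1 = -0.3014.
d_o2 = 66.0 − (28.63) = 37.37 cm.
Lens 2: 1/d_i2 = 1/(19.9) − 1/(37.37) = 0.02349, so d_i2 = 42.57 cm; m₂ = −d_i2/d_o2 = -1.139.
m = m₁·m₂ = (-0.3014)(-1.139) = +0.343.

m = +0.343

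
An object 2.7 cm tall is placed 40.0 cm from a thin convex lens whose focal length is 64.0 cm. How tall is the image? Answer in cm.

7.20 cm

1/d_i = 1/f − 1/d_o = 1/(64.00) − 1/(40.0) = -0.009375, so d_i = -106.7 cm.
m = −d_i/d_o = +2.667.
|h_i| = |m|·h_o = 2.667 × 2.7 = 7.20 cm. The image is virtual, upright and enlarged, on the same side as the object.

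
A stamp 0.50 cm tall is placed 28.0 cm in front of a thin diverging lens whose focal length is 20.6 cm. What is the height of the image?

0.212 cm

For a diverging lens, f = -20.6 cm.
1/d_i = 1/f − 1/d_o = 1/(-20.60) − 1/(28.0) = -0.08426, so d_i = -11.87 cm.
m = −d_i/d_o = +0.4239.
|h_i| = |m|·h_o = 0.4239 × 0.50 = 0.212 cm. The image is virtual, upright and reduced, on the same side as the object.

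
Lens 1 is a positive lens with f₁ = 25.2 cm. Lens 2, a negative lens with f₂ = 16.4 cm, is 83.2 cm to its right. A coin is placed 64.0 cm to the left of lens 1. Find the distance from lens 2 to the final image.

11.8 cm

Lens 1: 1/d_i1 = 1/f₁ − 1/d_o1 = 1/(25.2) − 1/(64.0) = 0.02406, so d_i1 = 41.57 cm.
The intermediate image is 41.57 cm to the right of lens 1, which is 83.2 − (41.57) = 41.63 cm to the left of lens 2, so d_o2 = +41.63 cm.
Lens 2 is diverging, so f₂ = −16.4 cm.
Lens 2: 1/d_i2 = 1/f₂ − 1/d_o2 = 1/(-16.4) − 1/(41.63) = -0.08500, so d_i2 = -11.8 cm.
The final image is virtual, 11.8 cm to the left of lens 2 (overall magnification ≈ -0.18).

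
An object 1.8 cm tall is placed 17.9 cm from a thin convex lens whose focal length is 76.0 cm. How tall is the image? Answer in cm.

2.35 cm

1/d_i = 1/f − 1/d_o = 1/(76.00) − 1/(17.9) = -0.04271, so d_i = -23.41 cm.
m = −d_i/d_o = +1.308.
|h_i| = |m|·h_o = 1.308 × 1.8 = 2.35 cm. The image is virtual, upright and enlarged, on the same side as the object.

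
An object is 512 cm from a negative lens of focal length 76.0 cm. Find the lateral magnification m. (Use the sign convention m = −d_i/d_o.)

m = +0.129

For a negative lens, f = -76.0 cm.
1/d_i = 1/f − 1/d_o = 1/(-76.00) − 1/(512) = -0.01511, so d_i = -66.18 cm.
m = −d_i/d_o = −(-66.18)/(512) = +0.129.
The image is virtual, upright and reduced, on the same side as the object.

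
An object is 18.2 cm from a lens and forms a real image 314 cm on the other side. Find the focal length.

f = 17.2 cm (converging)

Real image ⇒ d_i = +314 cm.
1/f = 1/d_o + 1/d_i = 1/(18.2) + 1/(314) = 0.05813, so f = 17.2 cm.
Since f is positive, the lens is converging.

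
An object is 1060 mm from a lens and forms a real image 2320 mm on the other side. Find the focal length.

Real image ⇒ d_i = +2320 mm.
1/f = 1/d_o + 1/d_i = 1/(1060) + 1/(2320) = 0.001374, so f = 728 mm.
Since f is positive, the lens is converging.

f = 728 mm (converging)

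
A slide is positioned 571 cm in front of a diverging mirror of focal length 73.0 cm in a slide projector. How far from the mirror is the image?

For a diverging mirror, f = -73.0 cm.
Mirror equation: 1/d_i = 1/f − 1/d_o = 1/(-73.00) − 1/(571) = -0.01370 − 0.001751 = -0.01545, so d_i = -64.7 cm.
The image is virtual, upright and reduced, behind the mirror.

64.7 cm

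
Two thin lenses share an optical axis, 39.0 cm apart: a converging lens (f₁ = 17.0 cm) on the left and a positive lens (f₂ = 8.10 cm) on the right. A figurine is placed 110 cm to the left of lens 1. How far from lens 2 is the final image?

Lens 1: 1/d_i1 = 1/f₁ − 1/d_o1 = 1/(17.0) − 1/(110) = 0.04973, so d_i1 = 20.11 cm.
The intermediate image is 20.11 cm to the right of lens 1, which is 39.0 − (20.11) = 18.89 cm to the left of lens 2, so d_o2 = +18.89 cm.
Lens 2: 1/d_i2 = 1/f₂ − 1/d_o2 = 1/(8.10) − 1/(18.89) = 0.07052, so d_i2 = 14.2 cm.
The final image is real, 14.2 cm to the right of lens 2 (overall magnification ≈ 0.14).

14.2 cm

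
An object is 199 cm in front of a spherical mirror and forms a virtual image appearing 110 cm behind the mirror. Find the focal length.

f = -246 cm (convex)

Virtual image ⇒ d_i = −110 cm.
1/f = 1/d_o + 1/d_i = 1/(199) + 1/(-110) = -0.004066, so f = -246 cm.
Since f is negative, the spherical mirror is convex.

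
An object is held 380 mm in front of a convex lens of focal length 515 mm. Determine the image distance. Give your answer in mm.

Lens equation: 1/v = 1/f − 1/u = 1/(515.0) − 1/(380) = 0.001942 − 0.002632 = -0.0006898, so v = -1450 mm.
The image is virtual, upright and enlarged, on the same side as the object.

1450 mm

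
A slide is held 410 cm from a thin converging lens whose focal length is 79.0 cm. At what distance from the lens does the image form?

97.9 cm

Lens equation: 1/q = 1/f − 1/p = 1/(79.00) − 1/(410) = 0.01266 − 0.002439 = 0.01022, so q = 97.9 cm.
The image is real, inverted and reduced, on the far side of the lens.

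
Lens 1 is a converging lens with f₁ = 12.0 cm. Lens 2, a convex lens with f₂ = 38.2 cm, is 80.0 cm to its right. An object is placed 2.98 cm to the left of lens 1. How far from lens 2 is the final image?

70.1 cm

Lens 1: 1/d_i1 = 1/f₁ − 1/d_o1 = 1/(12.0) − 1/(2.98) = -0.2522, so d_i1 = -3.965 cm.
The intermediate image is 3.965 cm to the left of lens 1 (virtual), which is 80.0 − (-3.965) = 83.97 cm to the left of lens 2, so d_o2 = +83.97 cm.
Lens 2: 1/d_i2 = 1/f₂ − 1/d_o2 = 1/(38.2) − 1/(83.97) = 0.01427, so d_i2 = 70.1 cm.
The final image is real, 70.1 cm to the right of lens 2 (overall magnification ≈ -1.1).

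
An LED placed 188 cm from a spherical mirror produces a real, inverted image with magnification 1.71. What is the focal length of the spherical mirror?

f = 119 cm (concave)

m = −d_i/d_o ⇒ d_i = −m·d_o = −(-1.71)·(188) = 321.5 cm.
1/f = 1/d_o + 1/d_i = 1/(188) + 1/(321.5) = 0.008430, so f = 119 cm.
Since f is positive, the spherical mirror is concave.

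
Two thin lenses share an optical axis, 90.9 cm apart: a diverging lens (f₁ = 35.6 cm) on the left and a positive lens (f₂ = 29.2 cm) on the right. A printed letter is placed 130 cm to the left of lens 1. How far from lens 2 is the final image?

Lens 1 is diverging, so f₁ = −35.6 cm.
Lens 1: 1/d_i1 = 1/f₁ − 1/d_o1 = 1/(-35.6) − 1/(130) = -0.03578, so d_i1 = -27.95 cm.
The intermediate image is 27.95 cm to the left of lens 1 (virtual), which is 90.9 − (-27.95) = 118.9 cm to the left of lens 2, so d_o2 = +118.9 cm.
Lens 2: 1/d_i2 = 1/f₂ − 1/d_o2 = 1/(29.2) − 1/(118.9) = 0.02584, so d_i2 = 38.7 cm.
The final image is real, 38.7 cm to the right of lens 2 (overall magnification ≈ -0.070).

38.7 cm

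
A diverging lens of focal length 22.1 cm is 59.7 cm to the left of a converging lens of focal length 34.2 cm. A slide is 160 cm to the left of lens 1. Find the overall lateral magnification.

m = -0.0924

f₁ = −22.1 cm (diverging).
Lens 1: 1/d_i1 = 1/(-22.1) − 1/(160) = -0.05150, so d_i1 = -19.42 cm; m₁ = −d_i1/d_o1 = +0.1214.
d_o2 = 59.7 − (-19.42) = 79.12 cm.
Lens 2: 1/d_i2 = 1/(34.2) − 1/(79.12) = 0.01660, so d_i2 = 60.24 cm; m₂ = −d_i2/d_o2 = -0.7614.
m = m₁·m₂ = (+0.1214)(-0.7614) = -0.0924.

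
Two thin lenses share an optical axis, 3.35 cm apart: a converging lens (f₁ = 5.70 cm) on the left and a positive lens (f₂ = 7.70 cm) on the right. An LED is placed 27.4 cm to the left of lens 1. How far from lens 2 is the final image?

2.57 cm

Lens 1: 1/d_i1 = 1/f₁ − 1/d_o1 = 1/(5.70) − 1/(27.4) = 0.1389, so d_i1 = 7.197 cm.
The intermediate image is 7.197 cm to the right of lens 1, which lies 3.847 cm to the right of lens 2 — a virtual object — so d_o2 = −3.847 cm.
Lens 2: 1/d_i2 = 1/f₂ − 1/d_o2 = 1/(7.70) − 1/(-3.847) = 0.3898, so d_i2 = 2.57 cm.
The final image is real, 2.57 cm to the right of lens 2 (overall magnification ≈ -0.18).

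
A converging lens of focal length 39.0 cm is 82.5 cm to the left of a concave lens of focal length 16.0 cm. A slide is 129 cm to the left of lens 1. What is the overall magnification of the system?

m = -0.163

Lens 1: 1/d_i1 = 1/(39.0) − 1/(129) = 0.01789, so d_i1 = 55.90 cm; m₁ = −d_i1/d_o1 = -0.4333.
d_o2 = 82.5 − (55.90) = 26.60 cm.
f₂ = −16.0 cm (diverging).
Lens 2: 1/d_i2 = 1/(-16.0) − 1/(26.60) = -0.1001, so d_i2 = -9.991 cm; m₂ = −d_i2/d_o2 = +0.3756.
m = m₁·m₂ = (-0.4333)(+0.3756) = -0.163.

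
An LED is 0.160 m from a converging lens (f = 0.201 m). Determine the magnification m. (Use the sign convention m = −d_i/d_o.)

m = +4.90

1/d_i = 1/f − 1/d_o = 1/(0.2010) − 1/(0.160) = -1.275, so d_i = -0.7844 m.
m = −d_i/d_o = −(-0.7844)/(0.160) = +4.90.
The image is virtual, upright and enlarged, on the same side as the object.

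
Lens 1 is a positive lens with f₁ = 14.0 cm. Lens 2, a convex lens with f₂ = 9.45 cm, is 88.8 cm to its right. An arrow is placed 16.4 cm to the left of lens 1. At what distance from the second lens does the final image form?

3.98 cm

Lens 1: 1/d_i1 = 1/f₁ − 1/d_o1 = 1/(14.0) − 1/(16.4) = 0.01045, so d_i1 = 95.67 cm.
The intermediate image is 95.67 cm to the right of lens 1, which lies 6.870 cm to the right of lens 2 — a virtual object — so d_o2 = −6.870 cm.
Lens 2: 1/d_i2 = 1/f₂ − 1/d_o2 = 1/(9.45) − 1/(-6.870) = 0.2514, so d_i2 = 3.98 cm.
The final image is real, 3.98 cm to the right of lens 2 (overall magnification ≈ -3.4).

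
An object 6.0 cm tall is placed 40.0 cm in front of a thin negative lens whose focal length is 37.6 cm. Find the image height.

2.91 cm

For a negative lens, f = -37.6 cm.
1/d_i = 1/f − 1/d_o = 1/(-37.60) − 1/(40.0) = -0.05160, so d_i = -19.38 cm.
m = −d_i/d_o = +0.4845.
|h_i| = |m|·h_o = 0.4845 × 6.0 = 2.91 cm. The image is virtual, upright and reduced, on the same side as the object.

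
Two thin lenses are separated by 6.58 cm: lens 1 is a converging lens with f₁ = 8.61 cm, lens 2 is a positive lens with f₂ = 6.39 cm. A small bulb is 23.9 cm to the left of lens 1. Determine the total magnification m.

m = -0.271

Lens 1: 1/d_i1 = 1/(8.61) − 1/(23.9) = 0.07430, so d_i1 = 13.46 cm; m₁ = −d_i1/d_o1 = -0.5632.
d_o2 = 6.58 − (13.46) = -6.880 cm (virtual object).
Lens 2: 1/d_i2 = 1/(6.39) − 1/(-6.880) = 0.3018, so d_i2 = 3.313 cm; m₂ = −d_i2/d_o2 = +0.4815.
m = m₁·m₂ = (-0.5632)(+0.4815) = -0.271.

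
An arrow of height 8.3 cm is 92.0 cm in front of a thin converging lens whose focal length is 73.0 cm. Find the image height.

31.9 cm

1/d_i = 1/f − 1/d_o = 1/(73.00) − 1/(92.0) = 0.002829, so d_i = 353.5 cm.
m = −d_i/d_o = -3.842.
|h_i| = |m|·h_o = 3.842 × 8.3 = 31.9 cm. The image is real, inverted and enlarged, on the far side of the lens.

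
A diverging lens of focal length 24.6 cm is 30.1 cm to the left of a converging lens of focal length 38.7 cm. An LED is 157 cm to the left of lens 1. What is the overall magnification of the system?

f₁ = −24.6 cm (diverging).
Lens 1: 1/d_i1 = 1/(-24.6) − 1/(157) = -0.04702, so d_i1 = -21.27 cm; m₁ = −d_i1/d_o1 = +0.1355.
d_o2 = 30.1 − (-21.27) = 51.37 cm.
Lens 2: 1/d_i2 = 1/(38.7) − 1/(51.37) = 0.006373, so d_i2 = 156.9 cm; m₂ = −d_i2/d_o2 = -3.054.
m = m₁·m₂ = (+0.1355)(-3.054) = -0.414.

m = -0.414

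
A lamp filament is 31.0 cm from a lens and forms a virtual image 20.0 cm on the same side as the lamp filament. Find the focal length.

Virtual image ⇒ d_i = −20.0 cm.
1/f = 1/d_o + 1/d_i = 1/(31.0) + 1/(-20.0) = -0.01774, so f = -56.4 cm.
Since f is negative, the lens is diverging.

f = -56.4 cm (diverging)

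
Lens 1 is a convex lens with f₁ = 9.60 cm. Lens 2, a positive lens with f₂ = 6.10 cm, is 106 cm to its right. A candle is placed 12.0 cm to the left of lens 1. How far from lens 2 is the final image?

Lens 1: 1/d_i1 = 1/f₁ − 1/d_o1 = 1/(9.60) − 1/(12.0) = 0.02083, so d_i1 = 48.00 cm.
The intermediate image is 48.00 cm to the right of lens 1, which is 106 − (48.00) = 58.00 cm to the left of lens 2, so d_o2 = +58.00 cm.
Lens 2: 1/d_i2 = 1/f₂ − 1/d_o2 = 1/(6.10) − 1/(58.00) = 0.1467, so d_i2 = 6.82 cm.
The final image is real, 6.82 cm to the right of lens 2 (overall magnification ≈ 0.47).

6.82 cm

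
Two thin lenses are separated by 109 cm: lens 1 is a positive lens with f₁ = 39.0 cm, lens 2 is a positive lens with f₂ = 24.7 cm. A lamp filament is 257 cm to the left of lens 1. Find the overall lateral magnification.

Lens 1: 1/d_i1 = 1/(39.0) − 1/(257) = 0.02175, so d_i1 = 45.98 cm; m₁ = −d_i1/d_o1 = -0.1789.
d_o2 = 109 − (45.98) = 63.02 cm.
Lens 2: 1/d_i2 = 1/(24.7) − 1/(63.02) = 0.02462, so d_i2 = 40.62 cm; m₂ = −d_i2/d_o2 = -0.6446.
m = m₁·m₂ = (-0.1789)(-0.6446) = +0.115.

m = +0.115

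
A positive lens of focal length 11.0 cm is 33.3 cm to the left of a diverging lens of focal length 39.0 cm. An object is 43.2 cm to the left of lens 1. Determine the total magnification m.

m = -0.232

Lens 1: 1/d_i1 = 1/(11.0) − 1/(43.2) = 0.06776, so d_i1 = 14.76 cm; m₁ = −d_i1/d_o1 = -0.3417.
d_o2 = 33.3 − (14.76) = 18.54 cm.
f₂ = −39.0 cm (diverging).
Lens 2: 1/d_i2 = 1/(-39.0) − 1/(18.54) = -0.07958, so d_i2 = -12.57 cm; m₂ = −d_i2/d_o2 = +0.6778.
m = m₁·m₂ = (-0.3417)(+0.6778) = -0.232.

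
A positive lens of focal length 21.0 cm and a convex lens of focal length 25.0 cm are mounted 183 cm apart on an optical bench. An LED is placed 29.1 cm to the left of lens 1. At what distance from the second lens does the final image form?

32.6 cm

Lens 1: 1/d_i1 = 1/f₁ − 1/d_o1 = 1/(21.0) − 1/(29.1) = 0.01325, so d_i1 = 75.44 cm.
The intermediate image is 75.44 cm to the right of lens 1, which is 183 − (75.44) = 107.6 cm to the left of lens 2, so d_o2 = +107.6 cm.
Lens 2: 1/d_i2 = 1/f₂ − 1/d_o2 = 1/(25.0) − 1/(107.6) = 0.03071, so d_i2 = 32.6 cm.
The final image is real, 32.6 cm to the right of lens 2 (overall magnification ≈ 0.79).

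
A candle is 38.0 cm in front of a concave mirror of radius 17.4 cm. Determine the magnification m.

f = R/2 = 17.4/2 = 8.700 cm.
1/d_i = 1/f − 1/d_o = 1/(8.700) − 1/(38.0) = 0.08863, so d_i = 11.28 cm.
m = −d_i/d_o = −(11.28)/(38.0) = -0.297.
The image is real, inverted and reduced, in front of the mirror.

m = -0.297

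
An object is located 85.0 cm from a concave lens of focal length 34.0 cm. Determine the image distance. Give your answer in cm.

For a concave lens, f = -34.0 cm.
Lens equation: 1/s_i = 1/f − 1/s_o = 1/(-34.00) − 1/(85.0) = -0.02941 − 0.01176 = -0.04118, so s_i = -24.3 cm.
The image is virtual, upright and reduced, on the same side as the object.

24.3 cm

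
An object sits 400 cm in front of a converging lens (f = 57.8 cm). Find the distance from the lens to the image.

Thin-lens equation: 1/v = 1/f − 1/u = 1/(57.80) − 1/(400) = 0.01730 − 0.002500 = 0.01480, so v = 67.6 cm.
The image is real, inverted and reduced, on the far side of the lens.

67.6 cm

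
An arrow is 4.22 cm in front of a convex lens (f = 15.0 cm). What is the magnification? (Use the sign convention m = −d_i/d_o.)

m = +1.39

1/d_i = 1/f − 1/d_o = 1/(15.00) − 1/(4.22) = -0.1703, so d_i = -5.872 cm.
m = −d_i/d_o = −(-5.872)/(4.22) = +1.39.
The image is virtual, upright and enlarged, on the same side as the object.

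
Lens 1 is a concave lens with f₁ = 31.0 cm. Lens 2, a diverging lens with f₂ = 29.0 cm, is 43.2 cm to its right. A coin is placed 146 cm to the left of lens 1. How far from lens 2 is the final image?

20.4 cm

Lens 1 is diverging, so f₁ = −31.0 cm.
Lens 1: 1/d_i1 = 1/f₁ − 1/d_o1 = 1/(-31.0) − 1/(146) = -0.03911, so d_i1 = -25.57 cm.
The intermediate image is 25.57 cm to the left of lens 1 (virtual), which is 43.2 − (-25.57) = 68.77 cm to the left of lens 2, so d_o2 = +68.77 cm.
Lens 2 is diverging, so f₂ = −29.0 cm.
Lens 2: 1/d_i2 = 1/f₂ − 1/d_o2 = 1/(-29.0) − 1/(68.77) = -0.04902, so d_i2 = -20.4 cm.
The final image is virtual, 20.4 cm to the left of lens 2 (overall magnification ≈ 0.052).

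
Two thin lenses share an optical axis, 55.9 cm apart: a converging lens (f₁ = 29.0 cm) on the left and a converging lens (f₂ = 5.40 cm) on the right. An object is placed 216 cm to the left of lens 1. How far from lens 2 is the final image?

Lens 1: 1/d_i1 = 1/f₁ − 1/d_o1 = 1/(29.0) − 1/(216) = 0.02985, so d_i1 = 33.50 cm.
The intermediate image is 33.50 cm to the right of lens 1, which is 55.9 − (33.50) = 22.40 cm to the left of lens 2, so d_o2 = +22.40 cm.
Lens 2: 1/d_i2 = 1/f₂ − 1/d_o2 = 1/(5.40) − 1/(22.40) = 0.1405, so d_i2 = 7.12 cm.
The final image is real, 7.12 cm to the right of lens 2 (overall magnification ≈ 0.049).

7.12 cm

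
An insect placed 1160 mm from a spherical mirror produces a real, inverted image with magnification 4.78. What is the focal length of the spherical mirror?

f = 959 mm (concave)

m = −d_i/d_o ⇒ d_i = −m·d_o = −(-4.78)·(1160) = 5545 mm.
1/f = 1/d_o + 1/d_i = 1/(1160) + 1/(5545) = 0.001042, so f = 959 mm.
Since f is positive, the spherical mirror is concave.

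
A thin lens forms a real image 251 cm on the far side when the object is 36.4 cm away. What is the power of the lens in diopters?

P = +3.15 D

d_i = +251 cm.
1/f = 1/d_o + 1/d_i = 1/(36.4) + 1/(251) = 0.03146 cm⁻¹.
f = 31.79 cm = 0.3179 m, so P = 1/f = +3.15 D.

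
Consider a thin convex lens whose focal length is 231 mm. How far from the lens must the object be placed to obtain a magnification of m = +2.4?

135 mm

m = −d_i/d_o ⇒ d_i = −m·d_o.
1/f = 1/d_o + 1/d_i = 1/d_o − 1/(m·d_o) = (1 − 1/m)/d_o, so d_o = f(1 − 1/m) = (231.0)(1 − 1/(+2.4)) = 135 mm.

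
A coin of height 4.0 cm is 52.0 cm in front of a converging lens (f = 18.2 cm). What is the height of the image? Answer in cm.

1/d_i = 1/f − 1/d_o = 1/(18.20) − 1/(52.0) = 0.03571, so d_i = 28.00 cm.
m = −d_i/d_o = -0.5385.
|h_i| = |m|·h_o = 0.5385 × 4.0 = 2.15 cm. The image is real, inverted and reduced, on the far side of the lens.

2.15 cm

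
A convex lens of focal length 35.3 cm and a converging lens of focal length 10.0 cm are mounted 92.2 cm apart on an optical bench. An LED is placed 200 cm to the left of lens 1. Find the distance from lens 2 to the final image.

12.5 cm

Lens 1: 1/d_i1 = 1/f₁ − 1/d_o1 = 1/(35.3) − 1/(200) = 0.02333, so d_i1 = 42.87 cm.
The intermediate image is 42.87 cm to the right of lens 1, which is 92.2 − (42.87) = 49.33 cm to the left of lens 2, so d_o2 = +49.33 cm.
Lens 2: 1/d_i2 = 1/f₂ − 1/d_o2 = 1/(10.0) − 1/(49.33) = 0.07973, so d_i2 = 12.5 cm.
The final image is real, 12.5 cm to the right of lens 2 (overall magnification ≈ 0.054).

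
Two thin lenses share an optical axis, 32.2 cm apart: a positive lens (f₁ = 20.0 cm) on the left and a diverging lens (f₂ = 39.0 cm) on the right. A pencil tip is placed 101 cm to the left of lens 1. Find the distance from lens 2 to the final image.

Lens 1: 1/d_i1 = 1/f₁ − 1/d_o1 = 1/(20.0) − 1/(101) = 0.04010, so d_i1 = 24.94 cm.
The intermediate image is 24.94 cm to the right of lens 1, which is 32.2 − (24.94) = 7.260 cm to the left of lens 2, so d_o2 = +7.260 cm.
Lens 2 is diverging, so f₂ = −39.0 cm.
Lens 2: 1/d_i2 = 1/f₂ − 1/d_o2 = 1/(-39.0) − 1/(7.260) = -0.1634, so d_i2 = -6.12 cm.
The final image is virtual, 6.12 cm to the left of lens 2 (overall magnification ≈ -0.21).

6.12 cm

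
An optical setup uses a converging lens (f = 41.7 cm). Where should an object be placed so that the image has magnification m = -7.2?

m = −d_i/d_o ⇒ d_i = −m·d_o.
1/f = 1/d_o + 1/d_i = 1/d_o − 1/(m·d_o) = (1 − 1/m)/d_o, so d_o = f(1 − 1/m) = (41.70)(1 − 1/(-7.2)) = 47.5 cm.

47.5 cm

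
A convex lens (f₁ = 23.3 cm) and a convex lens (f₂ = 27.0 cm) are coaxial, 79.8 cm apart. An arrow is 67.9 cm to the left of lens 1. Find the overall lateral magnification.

Lens 1: 1/d_i1 = 1/(23.3) − 1/(67.9) = 0.02819, so d_i1 = 35.47 cm; m₁ = −d_i1/d_o1 = -0.5224.
d_o2 = 79.8 − (35.47) = 44.33 cm.
Lens 2: 1/d_i2 = 1/(27.0) − 1/(44.33) = 0.01448, so d_i2 = 69.07 cm; m₂ = −d_i2/d_o2 = -1.558.
m = m₁·m₂ = (-0.5224)(-1.558) = +0.814.

m = +0.814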